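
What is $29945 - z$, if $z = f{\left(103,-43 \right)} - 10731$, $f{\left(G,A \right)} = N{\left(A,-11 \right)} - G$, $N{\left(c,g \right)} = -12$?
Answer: $40791$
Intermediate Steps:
$f{\left(G,A \right)} = -12 - G$
$z = -10846$ ($z = \left(-12 - 103\right) - 10731 = -115 - 10731 = -10846$)
$29945 - z = 29945 - -10846 = 29945 + 10846 = 40791$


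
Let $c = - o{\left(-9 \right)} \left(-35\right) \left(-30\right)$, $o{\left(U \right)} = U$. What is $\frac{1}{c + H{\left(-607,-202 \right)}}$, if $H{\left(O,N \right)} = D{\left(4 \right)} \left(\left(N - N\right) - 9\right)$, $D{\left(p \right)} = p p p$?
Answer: $\frac{1}{8874} \approx 0.00011269$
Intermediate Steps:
$D{\left(p \right)} = p^{3}$ ($D{\left(p \right)} = p^{2} p = p^{3}$)
$c = 9450$ ($c = - \left(-9\right) \left(-35\right) \left(-30\right) = - 315 \left(-30\right) = \left(-1\right) \left(-9450\right) = 9450$)
$H{\left(O,N \right)} = -576$ ($H{\left(O,N \right)} = 4^{3} \left(\left(N - N\right) - 9\right) = 64 \left(0 - 9\right) = 64 \left(-9\right) = -576$)
$\frac{1}{c + H{\left(-607,-202 \right)}} = \frac{1}{9450 - 576} = \frac{1}{8874}$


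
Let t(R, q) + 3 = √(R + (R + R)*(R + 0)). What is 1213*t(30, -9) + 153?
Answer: -3486 + 1213*√1830 ≈ 48404.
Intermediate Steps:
t(R, q) = -3 + √(R + 2*R²) (t(R, q) = -3 + √(R + (R + R)*(R + 0)) = -3 + √(R + (2*R)*R) = -3 + √(R + 2*R²))
1213*t(30, -9) + 153 = 1213*(-3 + √(30*(1 + 2*30))) + 153 = 1213*(-3 + √(30*(1 + 60))) + 153 = 1213*(-3 + √(30*61)) + 153 = 1213*(-3 + √1830) + 153 = (-3639 + 1213*√1830) + 153 = -3486 + 1213*√1830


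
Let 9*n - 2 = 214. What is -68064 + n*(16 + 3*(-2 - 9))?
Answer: -68472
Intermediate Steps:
n = 24 (n = 2/9 + (⅑)*214 = 2/9 + 214/9 = 24)
-68064 + n*(16 + 3*(-2 - 9)) = -68064 + 24*(16 + 3*(-2 - 9)) = -68064 + 24*(16 + 3*(-11)) = -68064 + 24*(16 - 33) = -68064 + 24*(-17) = -68064 - 408 = -68472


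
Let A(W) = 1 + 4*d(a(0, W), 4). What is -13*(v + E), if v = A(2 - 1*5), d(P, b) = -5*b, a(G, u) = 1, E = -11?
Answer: 1170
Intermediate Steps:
A(W) = -79 (A(W) = 1 + 4*(-5*4) = 1 + 4*(-20) = 1 - 80 = -79)
v = -79
-13*(v + E) = -13*(-79 - 11) = -13*(-90) = 1170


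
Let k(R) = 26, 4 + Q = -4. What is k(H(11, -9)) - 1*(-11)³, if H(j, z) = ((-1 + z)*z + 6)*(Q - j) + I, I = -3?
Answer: 1357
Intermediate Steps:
Q = -8 (Q = -4 - 4 = -8)
H(j, z) = -3 + (-8 - j)*(6 + z*(-1 + z)) (H(j, z) = ((-1 + z)*z + 6)*(-8 - j) - 3 = (z*(-1 + z) + 6)*(-8 - j) - 3 = (6 + z*(-1 + z))*(-8 - j) - 3 = (-8 - j)*(6 + z*(-1 + z)) - 3 = -3 + (-8 - j)*(6 + z*(-1 + z)))
k(H(11, -9)) - 1*(-11)³ = 26 - 1*(-11)³ = 26 - 1*(-1331) = 26 + 1331 = 1357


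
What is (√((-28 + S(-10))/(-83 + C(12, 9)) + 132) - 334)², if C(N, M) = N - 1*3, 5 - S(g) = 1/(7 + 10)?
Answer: 70251948/629 - 1336*√13086974/629 ≈ 1.0400e+5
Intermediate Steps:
S(g) = 84/17 (S(g) = 5 - 1/(7 + 10) = 5 - 1/17 = 84/17)
C(N, M) = -3 + N (C(N, M) = N - 3 = -3 + N)
(√((-28 + S(-10))/(-83 + C(12, 9)) + 132) - 334)² = (√((-28 + 84/17)/(-83 + (-3 + 12)) + 132) - 334)² = (√(-392/(17*(-83 + 9)) + 132) - 334)² = (√(-392/17/(-74) + 132) - 334)² = (√(-392/17*(-1/74) + 132) - 334)² = (√(196/629 + 132) - 334)² = (√(83224/629) - 334)² = (2*√13086974/629 - 334)² = (-334 + 2*√13086974/629)²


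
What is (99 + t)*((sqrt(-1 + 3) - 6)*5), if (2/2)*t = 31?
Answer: -3900 + 650*sqrt(2) ≈ -2980.8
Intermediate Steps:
t = 31
(99 + t)*((sqrt(-1 + 3) - 6)*5) = (99 + 31)*((sqrt(-1 + 3) - 6)*5) = 130*((sqrt(2) - 6)*5) = 130*((-6 + sqrt(2))*5) = 130*(-30 + 5*sqrt(2)) = -3900 + 650*sqrt(2)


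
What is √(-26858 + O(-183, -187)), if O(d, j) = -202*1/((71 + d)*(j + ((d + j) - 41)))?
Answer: 3*I*√209165304985/8372 ≈ 163.88*I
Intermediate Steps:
O(d, j) = -202/((71 + d)*(-41 + d + 2*j)) (O(d, j) = -202*1/((71 + d)*(j + (-41 + d + j))) = -202*1/((71 + d)*(-41 + d + 2*j)) = -202/((71 + d)*(-41 + d + 2*j)))
√(-26858 + O(-183, -187)) = √(-26858 - 202/(-2911 + (-183)² + 30*(-183) + 142*(-187) + 2*(-183)*(-187))) = √(-26858 - 202/(-2911 + 33489 - 5490 - 26554 + 68442)) = √(-26858 - 202/66976) = √(-26858 - 202*1/66976) = √(-26858 - 101/33488) = √(-899420805/33488) = 3*I*√209165304985/8372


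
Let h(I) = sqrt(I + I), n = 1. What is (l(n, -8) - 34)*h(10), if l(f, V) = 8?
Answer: -52*sqrt(5) ≈ -116.28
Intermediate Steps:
h(I) = sqrt(2)*sqrt(I) (h(I) = sqrt(2*I) = sqrt(2)*sqrt(I))
(l(n, -8) - 34)*h(10) = (8 - 34)*(sqrt(2)*sqrt(10)) = -52*sqrt(5)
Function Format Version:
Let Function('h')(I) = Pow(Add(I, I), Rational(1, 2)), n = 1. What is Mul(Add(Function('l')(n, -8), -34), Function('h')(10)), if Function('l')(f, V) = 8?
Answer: Mul(-52, Pow(5, Rational(1, 2))) ≈ -116.28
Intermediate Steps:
Function('h')(I) = Mul(Pow(2, Rational(1, 2)), Pow(I, Rational(1, 2))) (Function('h')(I) = Pow(Mul(2, I), Rational(1, 2)) = Mul(Pow(2, Rational(1, 2)), Pow(I, Rational(1, 2))))
Mul(Add(Function('l')(n, -8), -34), Function('h')(10)) = Mul(Add(8, -34), Mul(Pow(2, Rational(1, 2)), Pow(10, Rational(1, 2)))) = Mul(-26, Mul(2, Pow(5, Rational(1, 2)))) = Mul(-52, Pow(5, Rational(1, 2)))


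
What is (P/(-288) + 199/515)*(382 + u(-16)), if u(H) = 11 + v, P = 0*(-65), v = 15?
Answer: 81192/515 ≈ 157.65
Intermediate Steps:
P = 0
u(H) = 26 (u(H) = 11 + 15 = 26)
(P/(-288) + 199/515)*(382 + u(-16)) = (0/(-288) + 199/515)*(382 + 26) = (0*(-1/288) + 199*(1/515))*408 = (0 + 199/515)*408 = (199/515)*408 = 81192/515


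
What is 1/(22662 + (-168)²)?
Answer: 1/50886 ≈ 1.9652e-5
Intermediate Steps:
1/(22662 + (-168)²) = 1/(22662 + 28224) = 1/50886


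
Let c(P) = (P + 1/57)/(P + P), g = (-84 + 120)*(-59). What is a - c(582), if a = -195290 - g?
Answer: -12816210943/66348 ≈ -1.9317e+5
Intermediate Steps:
g = -2124 (g = 36*(-59) = -2124)
c(P) = (1/57 + P)/(2*P) (c(P) = (P + 1/57)/((2*P)) = (1/57 + P)*(1/(2*P)) = (1/57 + P)/(2*P))
a = -193166 (a = -195290 - 1*(-2124) = -195290 + 2124 = -193166)
a - c(582) = -193166 - (1 + 57*582)/(114*582) = -193166 - (1 + 33174)/(114*582) = -193166 - 33175/(114*582) = -193166 - 1*33175/66348 = -193166 - 33175/66348 = -12816210943/66348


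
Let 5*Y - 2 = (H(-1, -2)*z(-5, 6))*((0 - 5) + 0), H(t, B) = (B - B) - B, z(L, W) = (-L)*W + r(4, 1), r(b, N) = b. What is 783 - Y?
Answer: 4253/5 ≈ 850.60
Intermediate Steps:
z(L, W) = 4 - L*W (z(L, W) = (-L)*W + 4 = -L*W + 4 = 4 - L*W)
H(t, B) = -B (H(t, B) = 0 - B = -B)
Y = -338/5 (Y = ⅖ + (((-1*(-2))*(4 - 1*(-5)*6))*((0 - 5) + 0))/5 = ⅖ + ((2*(4 + 30))*(-5 + 0))/5 = ⅖ + ((2*34)*(-5))/5 = ⅖ + (68*(-5))/5 = ⅖ + (⅕)*(-340) = ⅖ - 68 = -338/5 ≈ -67.600)
783 - Y = 783 - 1*(-338/5) = 783 + 338/5 = 4253/5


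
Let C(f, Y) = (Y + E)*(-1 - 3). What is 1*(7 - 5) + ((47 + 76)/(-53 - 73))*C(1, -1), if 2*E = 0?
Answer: -40/21 ≈ -1.9048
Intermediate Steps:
E = 0 (E = (1/2)*0 = 0)
C(f, Y) = -4*Y (C(f, Y) = (Y + 0)*(-1 - 3) = Y*(-4) = -4*Y)
1*(7 - 5) + ((47 + 76)/(-53 - 73))*C(1, -1) = 1*(7 - 5) + ((47 + 76)/(-53 - 73))*(-4*(-1)) = 1*2 + (123/(-126))*4 = 2 + (123*(-1/126))*4 = 2 - 41/42*4 = 2 - 82/21 = -40/21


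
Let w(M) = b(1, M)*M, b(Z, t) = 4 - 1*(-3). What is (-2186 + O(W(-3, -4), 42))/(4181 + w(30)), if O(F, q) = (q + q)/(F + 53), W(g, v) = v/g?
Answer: -356066/715733 ≈ -0.49748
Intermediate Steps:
b(Z, t) = 7 (b(Z, t) = 4 + 3 = 7)
O(F, q) = 2*q/(53 + F) (O(F, q) = (2*q)/(53 + F) = 2*q/(53 + F))
w(M) = 7*M
(-2186 + O(W(-3, -4), 42))/(4181 + w(30)) = (-2186 + 2*42/(53 - 4/(-3)))/(4181 + 7*30) = (-2186 + 2*42/(53 - 4*(-⅓)))/(4181 + 210) = (-2186 + 2*42/(53 + 4/3))/4391 = (-2186 + 2*42/(163/3))*(1/4391) = (-2186 + 2*42*(3/163))*(1/4391) = (-2186 + 252/163)*(1/4391) = -356066/163*1/4391 = -356066/715733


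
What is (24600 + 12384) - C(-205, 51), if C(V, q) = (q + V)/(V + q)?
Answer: 36983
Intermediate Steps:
C(V, q) = 1 (C(V, q) = (V + q)/(V + q) = 1)
(24600 + 12384) - C(-205, 51) = (24600 + 12384) - 1*1 = 36984 - 1 = 36983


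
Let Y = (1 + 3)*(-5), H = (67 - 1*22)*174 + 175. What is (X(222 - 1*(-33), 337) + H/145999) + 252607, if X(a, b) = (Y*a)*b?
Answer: -214048103902/145999 ≈ -1.4661e+6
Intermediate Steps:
H = 8005 (H = (67 - 22)*174 + 175 = 45*174 + 175 = 7830 + 175 = 8005)
Y = -20 (Y = 4*(-5) = -20)
X(a, b) = -20*a*b (X(a, b) = (-20*a)*b = -20*a*b)
(X(222 - 1*(-33), 337) + H/145999) + 252607 = (-20*(222 - 1*(-33))*337 + 8005/145999) + 252607 = (-20*(222 + 33)*337 + 8005*(1/145999)) + 252607 = (-20*255*337 + 8005/145999) + 252607 = (-1718700 + 8005/145999) + 252607 = -250928473295/145999 + 252607 = -214048103902/145999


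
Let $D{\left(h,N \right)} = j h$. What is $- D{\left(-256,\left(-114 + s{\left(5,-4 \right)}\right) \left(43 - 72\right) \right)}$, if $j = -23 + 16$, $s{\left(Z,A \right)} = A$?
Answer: $-1792$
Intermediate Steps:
$j = -7$
$D{\left(h,N \right)} = - 7 h$
$- D{\left(-256,\left(-114 + s{\left(5,-4 \right)}\right) \left(43 - 72\right) \right)} = - \left(-7\right) \left(-256\right) = \left(-1\right) 1792 = -1792$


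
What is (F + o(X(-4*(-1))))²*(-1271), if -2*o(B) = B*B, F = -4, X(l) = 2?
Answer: -45756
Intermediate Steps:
o(B) = -B²/2 (o(B) = -B*B/2 = -B²/2)
(F + o(X(-4*(-1))))²*(-1271) = (-4 - ½*2²)²*(-1271) = (-4 - ½*4)²*(-1271) = (-4 - 2)²*(-1271) = (-6)²*(-1271) = 36*(-1271) = -45756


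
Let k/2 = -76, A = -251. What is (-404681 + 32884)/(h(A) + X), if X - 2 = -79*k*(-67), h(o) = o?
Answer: 371797/804785 ≈ 0.46198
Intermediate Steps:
k = -152 (k = 2*(-76) = -152)
X = -804534 (X = 2 - 79*(-152)*(-67) = 2 + 12008*(-67) = 2 - 804536 = -804534)
(-404681 + 32884)/(h(A) + X) = (-404681 + 32884)/(-251 - 804534) = -371797/(-804785) = -371797*(-1/804785) = 371797/804785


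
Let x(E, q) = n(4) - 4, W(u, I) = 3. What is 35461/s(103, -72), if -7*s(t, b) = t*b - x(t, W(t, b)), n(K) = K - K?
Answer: 248227/7412 ≈ 33.490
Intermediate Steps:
n(K) = 0
x(E, q) = -4 (x(E, q) = 0 - 4 = -4)
s(t, b) = -4/7 - b*t/7 (s(t, b) = -(t*b - 1*(-4))/7 = -(b*t + 4)/7 = -(4 + b*t)/7 = -4/7 - b*t/7)
35461/s(103, -72) = 35461/(-4/7 - ⅐*(-72)*103) = 35461/(-4/7 + 7416/7) = 35461/(7412/7) = 35461*(7/7412) = 248227/7412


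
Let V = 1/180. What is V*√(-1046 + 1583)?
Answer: √537/180 ≈ 0.12874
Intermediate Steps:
V = 1/180 ≈ 0.0055556
V*√(-1046 + 1583) = √(-1046 + 1583)/180 = √537/180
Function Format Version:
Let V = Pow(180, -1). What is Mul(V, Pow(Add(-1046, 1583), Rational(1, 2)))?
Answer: Mul(Rational(1, 180), Pow(537, Rational(1, 2))) ≈ 0.12874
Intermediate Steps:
V = Rational(1, 180) ≈ 0.0055556
Mul(V, Pow(Add(-1046, 1583), Rational(1, 2))) = Mul(Rational(1, 180), Pow(Add(-1046, 1583), Rational(1, 2))) = Mul(Rational(1, 180), Pow(537, Rational(1, 2)))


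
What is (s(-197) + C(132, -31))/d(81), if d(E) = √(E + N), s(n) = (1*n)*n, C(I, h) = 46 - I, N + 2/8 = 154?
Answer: 77446*√939/939 ≈ 2527.4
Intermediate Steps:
N = 615/4 (N = -¼ + 154 = 615/4 ≈ 153.75)
s(n) = n² (s(n) = n*n = n²)
d(E) = √(615/4 + E) (d(E) = √(E + 615/4) = √(615/4 + E))
(s(-197) + C(132, -31))/d(81) = ((-197)² + (46 - 1*132))/((√(615 + 4*81)/2)) = (38809 + (46 - 132))/((√(615 + 324)/2)) = (38809 - 86)/((√939/2)) = 38723*(2*√939/939) = 77446*√939/939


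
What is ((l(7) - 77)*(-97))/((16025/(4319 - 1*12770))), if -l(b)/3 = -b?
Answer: -45905832/16025 ≈ -2864.6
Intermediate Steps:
l(b) = 3*b (l(b) = -(-3)*b = 3*b)
((l(7) - 77)*(-97))/((16025/(4319 - 1*12770))) = ((3*7 - 77)*(-97))/((16025/(4319 - 1*12770))) = ((21 - 77)*(-97))/((16025/(4319 - 12770))) = (-56*(-97))/((16025/(-8451))) = 5432/((16025*(-1/8451))) = 5432/(-16025/8451) = 5432*(-8451/16025) = -45905832/16025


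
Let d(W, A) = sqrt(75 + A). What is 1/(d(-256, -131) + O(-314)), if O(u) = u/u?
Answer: 1/57 - 2*I*sqrt(14)/57 ≈ 0.017544 - 0.13129*I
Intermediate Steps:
O(u) = 1
1/(d(-256, -131) + O(-314)) = 1/(sqrt(75 - 131) + 1) = 1/(sqrt(-56) + 1) = 1/(2*I*sqrt(14) + 1) = 1/(1 + 2*I*sqrt(14))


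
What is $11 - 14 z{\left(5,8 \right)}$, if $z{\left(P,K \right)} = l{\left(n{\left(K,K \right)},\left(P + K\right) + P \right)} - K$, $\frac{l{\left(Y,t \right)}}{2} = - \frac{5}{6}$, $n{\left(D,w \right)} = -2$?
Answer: $\frac{439}{3} \approx 146.33$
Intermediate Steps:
$l{\left(Y,t \right)} = - \frac{5}{3}$ ($l{\left(Y,t \right)} = 2 \left(- \frac{5}{6}\right) = - \frac{5}{3}$)
$z{\left(P,K \right)} = - \frac{5}{3} - K$
$11 - 14 z{\left(5,8 \right)} = 11 - 14 \left(- \frac{5}{3} - 8\right) = 11 - - \frac{406}{3} = 11 + \frac{406}{3} = \frac{439}{3}$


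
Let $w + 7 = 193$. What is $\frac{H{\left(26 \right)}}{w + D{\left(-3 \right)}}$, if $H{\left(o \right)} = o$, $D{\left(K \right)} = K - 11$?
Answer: $\frac{13}{86} \approx 0.15116$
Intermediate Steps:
$D{\left(K \right)} = -11 + K$
$w = 186$ ($w = -7 + 193 = 186$)
$\frac{H{\left(26 \right)}}{w + D{\left(-3 \right)}} = \frac{1}{186 - 14} \cdot 26 = \frac{1}{172} \cdot 26 = \frac{13}{86}$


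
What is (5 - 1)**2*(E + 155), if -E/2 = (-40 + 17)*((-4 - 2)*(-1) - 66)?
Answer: -41680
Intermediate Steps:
E = -2760 (E = -2*(-40 + 17)*((-4 - 2)*(-1) - 66) = -(-46)*(-6*(-1) - 66) = -(-46)*(6 - 66) = -(-46)*(-60) = -2*1380 = -2760)
(5 - 1)**2*(E + 155) = (5 - 1)**2*(-2760 + 155) = 4**2*(-2605) = 16*(-2605) = -41680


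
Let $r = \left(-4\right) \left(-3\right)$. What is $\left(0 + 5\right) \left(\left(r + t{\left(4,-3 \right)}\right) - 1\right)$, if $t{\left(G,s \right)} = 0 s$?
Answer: $55$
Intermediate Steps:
$t{\left(G,s \right)} = 0$
$r = 12$
$\left(0 + 5\right) \left(\left(r + t{\left(4,-3 \right)}\right) - 1\right) = \left(0 + 5\right) \left(\left(12 + 0\right) - 1\right) = 5 \left(12 - 1\right) = 5 \cdot 11 = 55$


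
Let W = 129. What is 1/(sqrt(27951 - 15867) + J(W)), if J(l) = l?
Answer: 43/1519 - 2*sqrt(3021)/4557 ≈ 0.0041854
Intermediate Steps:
1/(sqrt(27951 - 15867) + J(W)) = 1/(sqrt(27951 - 15867) + 129) = 1/(sqrt(12084) + 129) = 1/(2*sqrt(3021) + 129) = 1/(129 + 2*sqrt(3021))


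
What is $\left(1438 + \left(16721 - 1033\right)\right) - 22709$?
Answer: $-5583$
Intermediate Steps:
$\left(1438 + \left(16721 - 1033\right)\right) - 22709 = \left(1438 + 15688\right) - 22709 = 17126 - 22709 = -5583$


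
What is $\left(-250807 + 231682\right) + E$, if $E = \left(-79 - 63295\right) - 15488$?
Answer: $-97987$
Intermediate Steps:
$E = -78862$ ($E = -63374 - 15488 = -78862$)
$\left(-250807 + 231682\right) + E = \left(-250807 + 231682\right) - 78862 = -19125 - 78862 = -97987$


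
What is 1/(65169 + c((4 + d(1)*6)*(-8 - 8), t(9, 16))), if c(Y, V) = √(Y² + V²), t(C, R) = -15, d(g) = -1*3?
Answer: 5013/326688320 - √50401/4246948160 ≈ 1.5292e-5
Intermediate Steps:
d(g) = -3
c(Y, V) = √(V² + Y²)
1/(65169 + c((4 + d(1)*6)*(-8 - 8), t(9, 16))) = 1/(65169 + √((-15)² + ((4 - 3*6)*(-8 - 8))²)) = 1/(65169 + √(225 + ((4 - 18)*(-16))²)) = 1/(65169 + √(225 + (-14*(-16))²)) = 1/(65169 + √(225 + 224²)) = 1/(65169 + √(225 + 50176)) = 1/(65169 + √50401)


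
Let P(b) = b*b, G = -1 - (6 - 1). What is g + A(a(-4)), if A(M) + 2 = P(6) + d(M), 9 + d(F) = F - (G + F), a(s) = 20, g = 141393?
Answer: 141424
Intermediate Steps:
G = -6 (G = -1 - 1*5 = -1 - 5 = -6)
P(b) = b**2
d(F) = -3 (d(F) = -9 + (F - (-6 + F)) = -9 + (F + (6 - F)) = -9 + 6 = -3)
A(M) = 31 (A(M) = -2 + (6**2 - 3) = -2 + (36 - 3) = -2 + 33 = 31)
g + A(a(-4)) = 141393 + 31 = 141424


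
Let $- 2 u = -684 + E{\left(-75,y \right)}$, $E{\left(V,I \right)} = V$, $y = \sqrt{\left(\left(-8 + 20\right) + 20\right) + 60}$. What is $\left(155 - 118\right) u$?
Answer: $\frac{28083}{2} \approx 14042.0$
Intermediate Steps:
$y = 2 \sqrt{23}$ ($y = \sqrt{\left(12 + 20\right) + 60} = \sqrt{32 + 60} = \sqrt{92} = 2 \sqrt{23} \approx 9.5917$)
$u = \frac{759}{2}$ ($u = - \frac{-684 - 75}{2} = \left(- \frac{1}{2}\right) \left(-759\right) = \frac{759}{2} \approx 379.5$)
$\left(155 - 118\right) u = \left(155 - 118\right) \frac{759}{2} = 37 \cdot \frac{759}{2} = \frac{28083}{2}$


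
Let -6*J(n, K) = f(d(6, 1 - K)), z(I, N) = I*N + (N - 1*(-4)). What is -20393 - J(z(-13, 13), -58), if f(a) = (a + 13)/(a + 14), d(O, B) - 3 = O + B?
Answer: -3344425/164 ≈ -20393.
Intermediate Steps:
z(I, N) = 4 + N + I*N (z(I, N) = I*N + (N + 4) = I*N + (4 + N) = 4 + N + I*N)
d(O, B) = 3 + B + O (d(O, B) = 3 + (O + B) = 3 + (B + O) = 3 + B + O)
f(a) = (13 + a)/(14 + a)
J(n, K) = -(23 - K)/(6*(24 - K)) (J(n, K) = -(13 + (3 + (1 - K) + 6))/(6*(14 + (3 + (1 - K) + 6))) = -(13 + (10 - K))/(6*(14 + (10 - K))) = -(23 - K)/(6*(24 - K)))
-20393 - J(z(-13, 13), -58) = -20393 - (23 - 1*(-58))/(6*(-24 - 58)) = -20393 - (23 + 58)/(6*(-82)) = -20393 - (-1)*81/(6*82) = -20393 - 1*(-27/164) = -20393 + 27/164 = -3344425/164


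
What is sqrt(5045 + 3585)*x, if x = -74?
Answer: -74*sqrt(8630) ≈ -6874.4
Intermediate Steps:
sqrt(5045 + 3585)*x = sqrt(5045 + 3585)*(-74) = sqrt(8630)*(-74) = -74*sqrt(8630)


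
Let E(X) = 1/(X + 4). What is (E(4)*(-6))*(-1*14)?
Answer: 21/2 ≈ 10.500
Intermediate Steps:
E(X) = 1/(4 + X)
(E(4)*(-6))*(-1*14) = (-6/(4 + 4))*(-1*14) = (-6/8)*(-14) = ((1/8)*(-6))*(-14) = -3/4*(-14) = 21/2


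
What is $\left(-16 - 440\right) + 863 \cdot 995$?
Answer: $858229$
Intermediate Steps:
$\left(-16 - 440\right) + 863 \cdot 995 = -456 + 858685 = 858229$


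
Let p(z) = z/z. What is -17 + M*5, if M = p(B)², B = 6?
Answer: -12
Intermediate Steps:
p(z) = 1
M = 1 (M = 1² = 1)
-17 + M*5 = -17 + 1*5 = -17 + 5 = -12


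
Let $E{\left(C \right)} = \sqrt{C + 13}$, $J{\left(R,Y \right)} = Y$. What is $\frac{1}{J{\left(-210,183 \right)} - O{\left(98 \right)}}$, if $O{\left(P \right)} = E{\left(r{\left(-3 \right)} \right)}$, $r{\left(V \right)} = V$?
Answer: $\frac{183}{33479} + \frac{\sqrt{10}}{33479} \approx 0.0055606$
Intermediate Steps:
$E{\left(C \right)} = \sqrt{13 + C}$
$O{\left(P \right)} = \sqrt{10}$ ($O{\left(P \right)} = \sqrt{13 - 3} = \sqrt{10}$)
$\frac{1}{J{\left(-210,183 \right)} - O{\left(98 \right)}} = \frac{1}{183 - \sqrt{10}}$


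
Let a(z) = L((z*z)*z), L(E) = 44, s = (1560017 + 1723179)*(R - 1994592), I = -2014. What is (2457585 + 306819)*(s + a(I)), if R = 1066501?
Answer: -8423428307183239968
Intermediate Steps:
s = -3047104658836 (s = (1560017 + 1723179)*(1066501 - 1994592) = 3283196*(-928091) = -3047104658836)
a(z) = 44
(2457585 + 306819)*(s + a(I)) = (2457585 + 306819)*(-3047104658836 + 44) = 2764404*(-3047104658792) = -8423428307183239968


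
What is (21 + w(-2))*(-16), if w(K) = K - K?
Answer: -336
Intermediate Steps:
w(K) = 0
(21 + w(-2))*(-16) = (21 + 0)*(-16) = 21*(-16) = -336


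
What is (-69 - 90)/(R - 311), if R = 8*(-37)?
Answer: 159/607 ≈ 0.26194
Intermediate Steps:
R = -296
(-69 - 90)/(R - 311) = (-69 - 90)/(-296 - 311) = -159/(-607) = -159*(-1/607) = 159/607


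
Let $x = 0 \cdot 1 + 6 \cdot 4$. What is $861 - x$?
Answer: $837$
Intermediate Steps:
$x = 24$ ($x = 0 + 24 = 24$)
$861 - x = 861 - 24 = 837$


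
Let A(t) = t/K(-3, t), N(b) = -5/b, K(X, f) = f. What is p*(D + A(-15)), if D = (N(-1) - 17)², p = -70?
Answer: -10150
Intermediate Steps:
D = 144 (D = (-5/(-1) - 17)² = (-5*(-1) - 17)² = (5 - 17)² = (-12)² = 144)
A(t) = 1 (A(t) = t/t = 1)
p*(D + A(-15)) = -70*(144 + 1) = -70*145 = -10150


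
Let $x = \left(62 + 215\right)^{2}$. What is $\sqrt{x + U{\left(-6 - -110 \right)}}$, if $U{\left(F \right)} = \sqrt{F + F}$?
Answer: $\sqrt{76729 + 4 \sqrt{13}} \approx 277.03$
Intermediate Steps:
$U{\left(F \right)} = \sqrt{2} \sqrt{F}$ ($U{\left(F \right)} = \sqrt{2 F} = \sqrt{2} \sqrt{F}$)
$x = 76729$ ($x = 277^{2} = 76729$)
$\sqrt{x + U{\left(-6 - -110 \right)}} = \sqrt{76729 + \sqrt{2} \sqrt{-6 - -110}} = \sqrt{76729 + \sqrt{2} \sqrt{-6 + 110}} = \sqrt{76729 + \sqrt{2} \sqrt{104}} = \sqrt{76729 + \sqrt{2} \cdot 2 \sqrt{26}} = \sqrt{76729 + 4 \sqrt{13}}$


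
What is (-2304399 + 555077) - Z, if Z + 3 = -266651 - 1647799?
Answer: 165131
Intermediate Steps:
Z = -1914453 (Z = -3 + (-266651 - 1647799) = -3 - 1914450 = -1914453)
(-2304399 + 555077) - Z = (-2304399 + 555077) - 1*(-1914453) = -1749322 + 1914453 = 165131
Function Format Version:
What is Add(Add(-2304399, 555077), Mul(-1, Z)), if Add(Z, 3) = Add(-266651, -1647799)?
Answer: 165131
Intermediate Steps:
Z = -1914453 (Z = Add(-3, Add(-266651, -1647799)) = Add(-3, -1914450) = -1914453)
Add(Add(-2304399, 555077), Mul(-1, Z)) = Add(Add(-2304399, 555077), Mul(-1, -1914453)) = Add(-1749322, 1914453) = 165131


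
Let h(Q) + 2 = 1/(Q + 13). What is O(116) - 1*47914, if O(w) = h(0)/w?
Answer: -72254337/1508 ≈ -47914.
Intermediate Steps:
h(Q) = -2 + 1/(13 + Q) (h(Q) = -2 + 1/(Q + 13) = -2 + 1/(13 + Q))
O(w) = -25/(13*w) (O(w) = ((-25 - 2*0)/(13 + 0))/w = ((-25 + 0)/13)/w = ((1/13)*(-25))/w = -25/(13*w))
O(116) - 1*47914 = -25/13/116 - 1*47914 = -25/13*1/116 - 47914 = -25/1508 - 47914 = -72254337/1508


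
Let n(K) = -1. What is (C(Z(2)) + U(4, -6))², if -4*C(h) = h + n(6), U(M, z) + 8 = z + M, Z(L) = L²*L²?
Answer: 3025/16 ≈ 189.06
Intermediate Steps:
Z(L) = L⁴
U(M, z) = -8 + M + z (U(M, z) = -8 + (z + M) = -8 + (M + z) = -8 + M + z)
C(h) = ¼ - h/4 (C(h) = -(h - 1)/4 = -(-1 + h)/4 = ¼ - h/4)
(C(Z(2)) + U(4, -6))² = ((¼ - ¼*2⁴) + (-8 + 4 - 6))² = ((¼ - ¼*16) - 10)² = ((¼ - 4) - 10)² = (-15/4 - 10)² = (-55/4)² = 3025/16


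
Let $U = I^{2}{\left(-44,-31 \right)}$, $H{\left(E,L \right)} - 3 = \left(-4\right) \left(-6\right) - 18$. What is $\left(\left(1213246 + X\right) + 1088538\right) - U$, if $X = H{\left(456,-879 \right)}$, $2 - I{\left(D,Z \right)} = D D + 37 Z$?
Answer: $1682424$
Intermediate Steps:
$I{\left(D,Z \right)} = 2 - D^{2} - 37 Z$ ($I{\left(D,Z \right)} = 2 - \left(D D + 37 Z\right) = 2 - \left(D^{2} + 37 Z\right) = 2 - D^{2} - 37 Z$)
$H{\left(E,L \right)} = 9$ ($H{\left(E,L \right)} = 3 - -6 = 3 + \left(24 - 18\right) = 3 + 6 = 9$)
$X = 9$
$U = 619369$ ($U = \left(2 - \left(-44\right)^{2} - -1147\right)^{2} = \left(2 - 1936 + 1147\right)^{2} = \left(-787\right)^{2} = 619369$)
$\left(\left(1213246 + X\right) + 1088538\right) - U = \left(\left(1213246 + 9\right) + 1088538\right) - 619369 = \left(1213255 + 1088538\right) - 619369 = 2301793 - 619369 = 1682424$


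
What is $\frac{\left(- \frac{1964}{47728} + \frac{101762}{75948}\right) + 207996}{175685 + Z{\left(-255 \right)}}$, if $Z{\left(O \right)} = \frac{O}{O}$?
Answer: $\frac{47122387893893}{39802169978424} \approx 1.1839$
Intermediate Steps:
$Z{\left(O \right)} = 1$
$\frac{\left(- \frac{1964}{47728} + \frac{101762}{75948}\right) + 207996}{175685 + Z{\left(-255 \right)}} = \frac{\left(- \frac{1964}{47728} + \frac{101762}{75948}\right) + 207996}{175685 + 1} = \frac{\left(\left(-1964\right) \frac{1}{47728} + 101762 \cdot \frac{1}{75948}\right) + 207996}{175686} = \left(\left(- \frac{491}{11932} + \frac{50881}{37974}\right) + 207996\right) \frac{1}{175686} = \left(\frac{294233429}{226552884} + 207996\right) \frac{1}{175686} = \frac{47122387893893}{226552884} \cdot \frac{1}{175686} = \frac{47122387893893}{39802169978424}$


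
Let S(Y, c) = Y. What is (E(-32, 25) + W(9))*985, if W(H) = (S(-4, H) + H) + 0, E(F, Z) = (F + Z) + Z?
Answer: 22655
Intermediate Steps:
E(F, Z) = F + 2*Z
W(H) = -4 + H (W(H) = (-4 + H) + 0 = -4 + H)
(E(-32, 25) + W(9))*985 = ((-32 + 2*25) + (-4 + 9))*985 = ((-32 + 50) + 5)*985 = (18 + 5)*985 = 23*985 = 22655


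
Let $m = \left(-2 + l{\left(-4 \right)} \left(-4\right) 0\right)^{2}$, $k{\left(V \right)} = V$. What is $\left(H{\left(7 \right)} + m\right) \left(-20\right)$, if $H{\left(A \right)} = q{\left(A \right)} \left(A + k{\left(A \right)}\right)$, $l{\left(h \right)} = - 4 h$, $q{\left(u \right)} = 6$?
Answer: $-1760$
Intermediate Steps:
$m = 4$ ($m = \left(-2 + \left(-4\right) \left(-4\right) \left(-4\right) 0\right)^{2} = \left(-2 + 16 \left(-4\right) 0\right)^{2} = \left(-2 - 0\right)^{2} = \left(-2 + 0\right)^{2} = \left(-2\right)^{2} = 4$)
$H{\left(A \right)} = 12 A$ ($H{\left(A \right)} = 6 \left(A + A\right) = 6 \cdot 2 A = 12 A$)
$\left(H{\left(7 \right)} + m\right) \left(-20\right) = \left(12 \cdot 7 + 4\right) \left(-20\right) = \left(84 + 4\right) \left(-20\right) = 88 \left(-20\right) = -1760$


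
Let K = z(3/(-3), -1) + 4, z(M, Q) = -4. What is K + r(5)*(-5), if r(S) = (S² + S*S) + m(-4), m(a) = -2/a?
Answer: -505/2 ≈ -252.50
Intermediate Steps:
r(S) = ½ + 2*S² (r(S) = (S² + S*S) - 2/(-4) = (S² + S²) - 2*(-¼) = 2*S² + ½ = ½ + 2*S²)
K = 0 (K = -4 + 4 = 0)
K + r(5)*(-5) = 0 + (½ + 2*5²)*(-5) = 0 + (½ + 2*25)*(-5) = 0 + (½ + 50)*(-5) = 0 + (101/2)*(-5) = 0 - 505/2 = -505/2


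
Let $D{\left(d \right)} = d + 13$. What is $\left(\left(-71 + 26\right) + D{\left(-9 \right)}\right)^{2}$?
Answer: $1681$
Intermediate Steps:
$D{\left(d \right)} = 13 + d$
$\left(\left(-71 + 26\right) + D{\left(-9 \right)}\right)^{2} = \left(\left(-71 + 26\right) + \left(13 - 9\right)\right)^{2} = \left(-45 + 4\right)^{2} = \left(-41\right)^{2} = 1681$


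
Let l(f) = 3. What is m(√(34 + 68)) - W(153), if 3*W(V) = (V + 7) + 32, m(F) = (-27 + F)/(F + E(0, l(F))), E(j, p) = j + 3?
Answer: -1923/31 - 10*√102/31 ≈ -65.290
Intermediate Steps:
E(j, p) = 3 + j
m(F) = (-27 + F)/(3 + F) (m(F) = (-27 + F)/(F + (3 + 0)) = (-27 + F)/(F + 3) = (-27 + F)/(3 + F))
W(V) = 13 + V/3 (W(V) = ((V + 7) + 32)/3 = ((7 + V) + 32)/3 = (39 + V)/3 = 13 + V/3)
m(√(34 + 68)) - W(153) = (-27 + √(34 + 68))/(3 + √(34 + 68)) - (13 + (⅓)*153) = (-27 + √102)/(3 + √102) - (13 + 51) = (-27 + √102)/(3 + √102) - 1*64 = (-27 + √102)/(3 + √102) - 64 = -64 + (-27 + √102)/(3 + √102)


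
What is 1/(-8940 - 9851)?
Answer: -1/18791 ≈ -5.3217e-5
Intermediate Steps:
1/(-8940 - 9851) = 1/(-18791) = -1/18791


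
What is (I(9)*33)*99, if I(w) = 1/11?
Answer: 297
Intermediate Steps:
I(w) = 1/11
(I(9)*33)*99 = ((1/11)*33)*99 = 3*99 = 297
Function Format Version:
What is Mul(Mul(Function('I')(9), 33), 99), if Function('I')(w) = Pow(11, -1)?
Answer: 297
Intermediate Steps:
Function('I')(w) = Rational(1, 11)
Mul(Mul(Function('I')(9), 33), 99) = Mul(Mul(Rational(1, 11), 33), 99) = Mul(3, 99) = 297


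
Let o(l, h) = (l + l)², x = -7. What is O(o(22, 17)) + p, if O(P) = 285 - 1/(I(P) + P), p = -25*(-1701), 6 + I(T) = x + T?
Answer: 165203789/3859 ≈ 42810.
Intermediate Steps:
I(T) = -13 + T (I(T) = -6 + (-7 + T) = -13 + T)
p = 42525
o(l, h) = 4*l² (o(l, h) = (2*l)² = 4*l²)
O(P) = 285 - 1/(-13 + 2*P) (O(P) = 285 - 1/((-13 + P) + P) = 285 - 1/(-13 + 2*P))
O(o(22, 17)) + p = 2*(-1853 + 285*(4*22²))/(-13 + 2*(4*22²)) + 42525 = 2*(-1853 + 285*(4*484))/(-13 + 2*(4*484)) + 42525 = 2*(-1853 + 285*1936)/(-13 + 2*1936) + 42525 = 2*(-1853 + 551760)/(-13 + 3872) + 42525 = 2*549907/3859 + 42525 = 2*(1/3859)*549907 + 42525 = 1099814/3859 + 42525 = 165203789/3859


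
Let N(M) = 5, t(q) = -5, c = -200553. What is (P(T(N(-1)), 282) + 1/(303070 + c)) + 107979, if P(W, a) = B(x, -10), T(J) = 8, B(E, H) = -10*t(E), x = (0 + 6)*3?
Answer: 11074808994/102517 ≈ 1.0803e+5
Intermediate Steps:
x = 18 (x = 6*3 = 18)
B(E, H) = 50 (B(E, H) = -10*(-5) = 50)
P(W, a) = 50
(P(T(N(-1)), 282) + 1/(303070 + c)) + 107979 = (50 + 1/(303070 - 200553)) + 107979 = (50 + 1/102517) + 107979 = 5125851/102517 + 107979 = 11074808994/102517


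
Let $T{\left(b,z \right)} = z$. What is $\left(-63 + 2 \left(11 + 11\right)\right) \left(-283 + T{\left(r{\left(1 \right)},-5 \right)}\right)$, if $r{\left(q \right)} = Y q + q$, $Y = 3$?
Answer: $5472$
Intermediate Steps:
$r{\left(q \right)} = 4 q$ ($r{\left(q \right)} = 3 q + q = 4 q$)
$\left(-63 + 2 \left(11 + 11\right)\right) \left(-283 + T{\left(r{\left(1 \right)},-5 \right)}\right) = \left(-63 + 2 \left(11 + 11\right)\right) \left(-283 - 5\right) = \left(-63 + 2 \cdot 22\right) \left(-288\right) = \left(-63 + 44\right) \left(-288\right) = \left(-19\right) \left(-288\right) = 5472$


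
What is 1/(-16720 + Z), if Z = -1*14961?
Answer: -1/31681 ≈ -3.1565e-5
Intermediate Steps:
Z = -14961
1/(-16720 + Z) = 1/(-16720 - 14961) = 1/(-31681) = -1/31681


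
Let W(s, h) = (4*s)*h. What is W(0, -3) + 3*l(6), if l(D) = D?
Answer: 18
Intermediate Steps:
W(s, h) = 4*h*s
W(0, -3) + 3*l(6) = 4*(-3)*0 + 3*6 = 0 + 18 = 18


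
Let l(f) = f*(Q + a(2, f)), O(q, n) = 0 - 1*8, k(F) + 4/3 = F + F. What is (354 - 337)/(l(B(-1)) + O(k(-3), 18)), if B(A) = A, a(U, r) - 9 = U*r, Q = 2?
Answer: -1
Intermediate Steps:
a(U, r) = 9 + U*r
k(F) = -4/3 + 2*F (k(F) = -4/3 + (F + F) = -4/3 + 2*F)
O(q, n) = -8 (O(q, n) = 0 - 8 = -8)
l(f) = f*(11 + 2*f) (l(f) = f*(2 + (9 + 2*f)) = f*(11 + 2*f))
(354 - 337)/(l(B(-1)) + O(k(-3), 18)) = (354 - 337)/(-(11 + 2*(-1)) - 8) = 17/(-(11 - 2) - 8) = 17/(-1*9 - 8) = 17/(-9 - 8) = 17/(-17) = 17*(-1/17) = -1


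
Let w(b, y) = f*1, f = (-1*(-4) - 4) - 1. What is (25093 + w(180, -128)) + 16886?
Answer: 41978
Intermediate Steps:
f = -1 (f = (4 - 4) - 1 = 0 - 1 = -1)
w(b, y) = -1 (w(b, y) = -1*1 = -1)
(25093 + w(180, -128)) + 16886 = (25093 - 1) + 16886 = 25092 + 16886 = 41978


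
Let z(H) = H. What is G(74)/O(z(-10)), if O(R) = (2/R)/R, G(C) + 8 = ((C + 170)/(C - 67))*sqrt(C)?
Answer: -400 + 12200*sqrt(74)/7 ≈ 14593.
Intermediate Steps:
G(C) = -8 + sqrt(C)*(170 + C)/(-67 + C) (G(C) = -8 + ((C + 170)/(C - 67))*sqrt(C) = -8 + ((170 + C)/(-67 + C))*sqrt(C) = -8 + sqrt(C)*(170 + C)/(-67 + C))
O(R) = 2/R**2
G(74)/O(z(-10)) = ((536 + 74**(3/2) - 8*74 + 170*sqrt(74))/(-67 + 74))/((2/(-10)**2)) = ((536 + 74*sqrt(74) - 592 + 170*sqrt(74))/7)/((2*(1/100))) = ((-56 + 244*sqrt(74))/7)/(1/50) = (-8 + 244*sqrt(74)/7)*50 = -400 + 12200*sqrt(74)/7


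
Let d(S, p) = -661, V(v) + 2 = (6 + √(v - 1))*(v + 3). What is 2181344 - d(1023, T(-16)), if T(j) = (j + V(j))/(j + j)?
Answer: 2182005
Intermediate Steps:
V(v) = -2 + (3 + v)*(6 + √(-1 + v)) (V(v) = -2 + (6 + √(v - 1))*(v + 3) = -2 + (6 + √(-1 + v))*(3 + v) = -2 + (3 + v)*(6 + √(-1 + v)))
T(j) = (16 + 3*√(-1 + j) + 7*j + j*√(-1 + j))/(2*j) (T(j) = (j + (16 + 3*√(-1 + j) + 6*j + j*√(-1 + j)))/(j + j) = (16 + 3*√(-1 + j) + 7*j + j*√(-1 + j))/((2*j)) = (16 + 3*√(-1 + j) + 7*j + j*√(-1 + j))*(1/(2*j)) = (16 + 3*√(-1 + j) + 7*j + j*√(-1 + j))/(2*j))
2181344 - d(1023, T(-16)) = 2181344 - 1*(-661) = 2181344 + 661 = 2182005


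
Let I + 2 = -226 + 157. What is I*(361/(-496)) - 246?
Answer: -96385/496 ≈ -194.32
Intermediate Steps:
I = -71 (I = -2 + (-226 + 157) = -2 - 69 = -71)
I*(361/(-496)) - 246 = -25631/(-496) - 246 = -25631*(-1)/496 - 246 = -71*(-361/496) - 246 = 25631/496 - 246 = -96385/496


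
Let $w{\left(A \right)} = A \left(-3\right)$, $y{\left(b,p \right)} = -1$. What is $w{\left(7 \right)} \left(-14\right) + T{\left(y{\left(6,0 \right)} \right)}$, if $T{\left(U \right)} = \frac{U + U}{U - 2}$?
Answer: $\frac{884}{3} \approx 294.67$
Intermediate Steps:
$w{\left(A \right)} = - 3 A$
$T{\left(U \right)} = \frac{2 U}{-2 + U}$
$w{\left(7 \right)} \left(-14\right) + T{\left(y{\left(6,0 \right)} \right)} = \left(-3\right) 7 \left(-14\right) + 2 \left(-1\right) \frac{1}{-2 - 1} = \left(-21\right) \left(-14\right) + 2 \left(-1\right) \frac{1}{-3} = 294 + 2 \left(-1\right) \left(- \frac{1}{3}\right) = 294 + \frac{2}{3} = \frac{884}{3}$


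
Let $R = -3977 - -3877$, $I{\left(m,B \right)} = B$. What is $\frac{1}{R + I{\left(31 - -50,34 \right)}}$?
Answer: $- \frac{1}{66} \approx -0.015152$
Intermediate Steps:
$R = -100$ ($R = -3977 + 3877 = -100$)
$\frac{1}{R + I{\left(31 - -50,34 \right)}} = \frac{1}{-100 + 34} = \frac{1}{-66} = - \frac{1}{66}$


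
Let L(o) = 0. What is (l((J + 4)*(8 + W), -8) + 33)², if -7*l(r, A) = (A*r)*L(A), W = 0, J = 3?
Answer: 1089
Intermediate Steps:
l(r, A) = 0 (l(r, A) = -A*r*0/7 = -⅐*0 = 0)
(l((J + 4)*(8 + W), -8) + 33)² = (0 + 33)² = 33² = 1089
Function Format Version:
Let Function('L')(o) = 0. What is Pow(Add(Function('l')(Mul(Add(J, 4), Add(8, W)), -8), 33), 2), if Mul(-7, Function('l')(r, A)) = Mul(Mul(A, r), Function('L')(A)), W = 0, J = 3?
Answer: 1089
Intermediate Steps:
Function('l')(r, A) = 0 (Function('l')(r, A) = Mul(Rational(-1, 7), Mul(Mul(A, r), 0)) = Mul(Rational(-1, 7), 0) = 0)
Pow(Add(Function('l')(Mul(Add(J, 4), Add(8, W)), -8), 33), 2) = Pow(Add(0, 33), 2) = Pow(33, 2) = 1089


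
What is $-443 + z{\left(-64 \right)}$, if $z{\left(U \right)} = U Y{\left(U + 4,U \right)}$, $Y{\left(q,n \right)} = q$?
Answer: $3397$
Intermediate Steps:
$z{\left(U \right)} = U \left(4 + U\right)$ ($z{\left(U \right)} = U \left(U + 4\right) = U \left(4 + U\right)$)
$-443 + z{\left(-64 \right)} = -443 - 64 \left(4 - 64\right) = -443 - -3840 = -443 + 3840 = 3397$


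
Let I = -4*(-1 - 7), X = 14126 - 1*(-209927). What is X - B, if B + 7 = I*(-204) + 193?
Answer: 230395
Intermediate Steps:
X = 224053 (X = 14126 + 209927 = 224053)
I = 32 (I = -4*(-8) = 32)
B = -6342 (B = -7 + (32*(-204) + 193) = -7 + (-6528 + 193) = -7 - 6335 = -6342)
X - B = 224053 - 1*(-6342) = 224053 + 6342 = 230395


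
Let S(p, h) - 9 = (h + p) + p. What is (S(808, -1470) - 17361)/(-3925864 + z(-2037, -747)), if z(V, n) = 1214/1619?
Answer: 1989751/453998043 ≈ 0.0043827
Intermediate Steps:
z(V, n) = 1214/1619 (z(V, n) = 1214*(1/1619) = 1214/1619)
S(p, h) = 9 + h + 2*p (S(p, h) = 9 + ((h + p) + p) = 9 + (h + 2*p) = 9 + h + 2*p)
(S(808, -1470) - 17361)/(-3925864 + z(-2037, -747)) = ((9 - 1470 + 2*808) - 17361)/(-3925864 + 1214/1619) = ((9 - 1470 + 1616) - 17361)/(-6355972602/1619) = (155 - 17361)*(-1619/6355972602) = -17206*(-1619/6355972602) = 1989751/453998043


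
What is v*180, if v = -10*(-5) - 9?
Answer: 7380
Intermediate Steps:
v = 41 (v = 50 - 9 = 41)
v*180 = 41*180 = 7380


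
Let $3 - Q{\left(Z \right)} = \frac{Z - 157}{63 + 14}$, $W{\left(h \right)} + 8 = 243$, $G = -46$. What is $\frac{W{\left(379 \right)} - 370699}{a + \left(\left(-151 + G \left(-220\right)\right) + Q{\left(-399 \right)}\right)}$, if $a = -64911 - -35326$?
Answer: $\frac{9508576}{503215} \approx 18.896$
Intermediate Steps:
$W{\left(h \right)} = 235$ ($W{\left(h \right)} = -8 + 243 = 235$)
$Q{\left(Z \right)} = \frac{388}{77} - \frac{Z}{77}$ ($Q{\left(Z \right)} = 3 - \frac{Z - 157}{63 + 14} = 3 - \frac{-157 + Z}{77} = 3 - \left(-157 + Z\right) \frac{1}{77} = 3 - \left(- \frac{157}{77} + \frac{Z}{77}\right) = \frac{388}{77} - \frac{Z}{77}$)
$a = -29585$ ($a = -64911 + 35326 = -29585$)
$\frac{W{\left(379 \right)} - 370699}{a + \left(\left(-151 + G \left(-220\right)\right) + Q{\left(-399 \right)}\right)} = \frac{235 - 370699}{-29585 + \left(\left(-151 - -10120\right) + \left(\frac{388}{77} - - \frac{57}{11}\right)\right)} = - \frac{370464}{-29585 + \left(\left(-151 + 10120\right) + \left(\frac{388}{77} + \frac{57}{11}\right)\right)} = - \frac{370464}{-29585 + \left(9969 + \frac{787}{77}\right)} = - \frac{370464}{-29585 + \frac{768400}{77}} = - \frac{370464}{- \frac{1509645}{77}} = \left(-370464\right) \left(- \frac{77}{1509645}\right) = \frac{9508576}{503215}$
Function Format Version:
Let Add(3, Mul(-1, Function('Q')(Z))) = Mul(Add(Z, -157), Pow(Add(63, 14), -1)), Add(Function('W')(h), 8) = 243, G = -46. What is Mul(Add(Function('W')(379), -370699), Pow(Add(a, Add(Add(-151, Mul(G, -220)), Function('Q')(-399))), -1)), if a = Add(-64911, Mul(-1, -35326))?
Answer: Rational(9508576, 503215) ≈ 18.896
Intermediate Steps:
Function('W')(h) = 235 (Function('W')(h) = Add(-8, 243) = 235)
Function('Q')(Z) = Add(Rational(388, 77), Mul(Rational(-1, 77), Z)) (Function('Q')(Z) = Add(3, Mul(-1, Mul(Add(Z, -157), Pow(Add(63, 14), -1)))) = Add(3, Mul(-1, Mul(Add(-157, Z), Pow(77, -1)))) = Add(3, Mul(-1, Mul(Add(-157, Z), Rational(1, 77)))) = Add(3, Mul(-1, Add(Rational(-157, 77), Mul(Rational(1, 77), Z)))) = Add(3, Add(Rational(157, 77), Mul(Rational(-1, 77), Z))) = Add(Rational(388, 77), Mul(Rational(-1, 77), Z)))
a = -29585 (a = Add(-64911, 35326) = -29585)
Mul(Add(Function('W')(379), -370699), Pow(Add(a, Add(Add(-151, Mul(G, -220)), Function('Q')(-399))), -1)) = Mul(Add(235, -370699), Pow(Add(-29585, Add(Add(-151, Mul(-46, -220)), Add(Rational(388, 77), Mul(Rational(-1, 77), -399)))), -1)) = Mul(-370464, Pow(Add(-29585, Add(Add(-151, 10120), Add(Rational(388, 77), Rational(57, 11)))), -1)) = Mul(-370464, Pow(Add(-29585, Add(9969, Rational(787, 77))), -1)) = Mul(-370464, Pow(Add(-29585, Rational(768400, 77)), -1)) = Mul(-370464, Pow(Rational(-1509645, 77), -1)) = Mul(-370464, Rational(-77, 1509645)) = Rational(9508576, 503215)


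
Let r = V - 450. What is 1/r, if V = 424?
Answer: -1/26 ≈ -0.038462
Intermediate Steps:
r = -26 (r = 424 - 450 = -26)
1/r = 1/(-26) = -1/26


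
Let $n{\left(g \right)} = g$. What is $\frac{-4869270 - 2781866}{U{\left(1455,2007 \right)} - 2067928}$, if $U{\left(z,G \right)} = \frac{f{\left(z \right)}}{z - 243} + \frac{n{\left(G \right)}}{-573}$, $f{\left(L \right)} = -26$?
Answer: $\frac{885588387456}{239354802185} \approx 3.6999$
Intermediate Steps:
$U{\left(z,G \right)} = - \frac{26}{-243 + z} - \frac{G}{573}$ ($U{\left(z,G \right)} = - \frac{26}{z - 243} + \frac{G}{-573} = - \frac{26}{z - 243} + G \left(- \frac{1}{573}\right) = - \frac{26}{-243 + z} - \frac{G}{573}$)
$\frac{-4869270 - 2781866}{U{\left(1455,2007 \right)} - 2067928} = \frac{-4869270 - 2781866}{\frac{-14898 + 243 \cdot 2007 - 2007 \cdot 1455}{573 \left(-243 + 1455\right)} - 2067928} = - \frac{7651136}{\frac{-14898 + 487701 - 2920185}{573 \cdot 1212} - 2067928} = - \frac{7651136}{\frac{1}{573} \cdot \frac{1}{1212} \left(-2447382\right) - 2067928} = - \frac{7651136}{- \frac{407897}{115746} - 2067928} = - \frac{7651136}{- \frac{239354802185}{115746}} = \left(-7651136\right) \left(- \frac{115746}{239354802185}\right) = \frac{885588387456}{239354802185}$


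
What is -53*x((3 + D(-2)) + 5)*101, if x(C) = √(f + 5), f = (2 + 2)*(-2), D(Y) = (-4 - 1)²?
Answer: -5353*I*√3 ≈ -9271.7*I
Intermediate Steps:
D(Y) = 25 (D(Y) = (-5)² = 25)
f = -8 (f = 4*(-2) = -8)
x(C) = I*√3 (x(C) = √(-8 + 5) = √(-3) = I*√3)
-53*x((3 + D(-2)) + 5)*101 = -53*I*√3*101 = -5353*I*√3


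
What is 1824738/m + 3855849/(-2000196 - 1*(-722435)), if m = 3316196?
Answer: -5227585989393/2118652958578 ≈ -2.4674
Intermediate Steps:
1824738/m + 3855849/(-2000196 - 1*(-722435)) = 1824738/3316196 + 3855849/(-2000196 - 1*(-722435)) = 1824738*(1/3316196) + 3855849/(-2000196 + 722435) = 912369/1658098 + 3855849/(-1277761) = 912369/1658098 + 3855849*(-1/1277761) = 912369/1658098 - 3855849/1277761 = -5227585989393/2118652958578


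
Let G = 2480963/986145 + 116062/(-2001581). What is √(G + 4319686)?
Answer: √16829852890175639965016801357835/1973849095245 ≈ 2078.4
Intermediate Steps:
G = 4851394441513/1973849095245 (G = 2480963*(1/986145) + 116062*(-1/2001581) = 2480963/986145 - 116062/2001581 = 4851394441513/1973849095245 ≈ 2.4578)
√(G + 4319686) = √(4851394441513/1973849095245 + 4319686) = √(8526413154236934583/1973849095245) = √16829852890175639965016801357835/1973849095245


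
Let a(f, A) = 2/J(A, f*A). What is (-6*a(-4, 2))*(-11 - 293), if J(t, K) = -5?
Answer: -3648/5 ≈ -729.60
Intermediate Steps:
a(f, A) = -⅖ (a(f, A) = 2/(-5) = 2*(-⅕) = -⅖)
(-6*a(-4, 2))*(-11 - 293) = (-6*(-⅖))*(-11 - 293) = (12/5)*(-304) = -3648/5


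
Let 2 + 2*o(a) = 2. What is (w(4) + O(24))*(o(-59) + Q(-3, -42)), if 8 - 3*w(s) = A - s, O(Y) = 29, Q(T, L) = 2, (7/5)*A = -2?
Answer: 1406/21 ≈ 66.952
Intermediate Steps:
A = -10/7 (A = (5/7)*(-2) = -10/7 ≈ -1.4286)
o(a) = 0 (o(a) = -1 + (½)*2 = -1 + 1 = 0)
w(s) = 22/7 + s/3 (w(s) = 8/3 - (-10/7 - s)/3 = 8/3 + (10/21 + s/3) = 22/7 + s/3)
(w(4) + O(24))*(o(-59) + Q(-3, -42)) = ((22/7 + (⅓)*4) + 29)*(0 + 2) = ((22/7 + 4/3) + 29)*2 = (94/21 + 29)*2 = (703/21)*2 = 1406/21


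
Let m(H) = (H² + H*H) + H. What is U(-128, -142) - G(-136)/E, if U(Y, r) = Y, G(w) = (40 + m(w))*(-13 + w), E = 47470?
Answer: -289328/23735 ≈ -12.190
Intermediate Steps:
m(H) = H + 2*H² (m(H) = (H² + H²) + H = 2*H² + H = H + 2*H²)
G(w) = (-13 + w)*(40 + w*(1 + 2*w)) (G(w) = (40 + w*(1 + 2*w))*(-13 + w) = (-13 + w)*(40 + w*(1 + 2*w)))
U(-128, -142) - G(-136)/E = -128 - (-520 - 25*(-136)² + 2*(-136)³ + 27*(-136))/47470 = -128 - (-520 - 25*18496 + 2*(-2515456) - 3672)/47470 = -128 - (-520 - 462400 - 5030912 - 3672)/47470 = -128 - (-5497504)/47470 = -128 - 1*(-2748752/23735) = -128 + 2748752/23735 = -289328/23735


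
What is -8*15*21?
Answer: -2520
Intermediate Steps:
-8*15*21 = -120*21 = -2520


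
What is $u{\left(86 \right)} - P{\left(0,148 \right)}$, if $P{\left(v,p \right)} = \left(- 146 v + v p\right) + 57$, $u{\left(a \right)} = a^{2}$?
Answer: $7339$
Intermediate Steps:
$P{\left(v,p \right)} = 57 - 146 v + p v$ ($P{\left(v,p \right)} = \left(- 146 v + p v\right) + 57 = 57 - 146 v + p v$)
$u{\left(86 \right)} - P{\left(0,148 \right)} = 86^{2} - \left(57 - 0 + 148 \cdot 0\right) = 7396 - \left(57 + 0 + 0\right) = 7396 - 57 = 7339$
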